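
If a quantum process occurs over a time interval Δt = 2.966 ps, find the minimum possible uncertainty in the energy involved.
110.960 μeV

Using the energy-time uncertainty principle:
ΔEΔt ≥ ℏ/2

The minimum uncertainty in energy is:
ΔE_min = ℏ/(2Δt)
ΔE_min = (1.055e-34 J·s) / (2 × 2.966e-12 s)
ΔE_min = 1.778e-23 J = 110.960 μeV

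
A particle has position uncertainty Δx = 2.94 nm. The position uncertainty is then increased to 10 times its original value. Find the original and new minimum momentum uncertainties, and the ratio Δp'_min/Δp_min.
Original Δp_min = 1.793 × 10^-26 kg·m/s; new Δp'_min = 1.793 × 10^-27 kg·m/s; ratio Δp'_min/Δp_min = 1/10.

From the uncertainty principle ΔxΔp ≥ ℏ/2, the minimum momentum uncertainty is Δp_min = ℏ/(2Δx).

Original (Δx = 2.94 nm = 2.940e-09 m):
Δp_min = (1.055e-34 J·s)/(2 × 2.940e-09 m) = 1.793e-26 kg·m/s

When Δx → 10Δx:
Δp'_min = ℏ/(2 × 10Δx) = (1/10) × ℏ/(2Δx) = (1/10) × Δp_min
Δp'_min = 1/10 × 1.793e-26 kg·m/s = 1.793e-27 kg·m/s

Since Δp_min ∝ 1/Δx, when Δx is increased to 10 times its original value, Δp_min decreases to 1/10 of its original value.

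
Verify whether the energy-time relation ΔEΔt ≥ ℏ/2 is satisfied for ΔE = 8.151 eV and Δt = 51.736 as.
Yes, it satisfies the uncertainty relation.

Calculate the product ΔEΔt:
ΔE = 8.151 eV = 1.306e-18 J
ΔEΔt = (1.306e-18 J) × (5.174e-17 s)
ΔEΔt = 6.756e-35 J·s

Compare to the minimum allowed value ℏ/2:
ℏ/2 = 5.273e-35 J·s

Since ΔEΔt = 6.756e-35 J·s ≥ 5.273e-35 J·s = ℏ/2,
this satisfies the uncertainty relation.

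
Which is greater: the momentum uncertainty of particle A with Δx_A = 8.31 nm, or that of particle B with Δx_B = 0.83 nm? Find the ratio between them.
Particle B has the larger minimum momentum uncertainty, by a factor of 10.01.

For each particle, the minimum momentum uncertainty is Δp_min = ℏ/(2Δx):

Particle A: Δp_A = ℏ/(2×8.310e-09 m) = 6.345e-27 kg·m/s
Particle B: Δp_B = ℏ/(2×8.300e-10 m) = 6.353e-26 kg·m/s

Ratio: Δp_B/Δp_A = 10.01

Since Δp_min ∝ 1/Δx, the particle with smaller position uncertainty (B) has larger momentum uncertainty.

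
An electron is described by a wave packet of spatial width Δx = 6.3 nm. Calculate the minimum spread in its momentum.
8.370 × 10^-27 kg·m/s

For a wave packet, the spatial width Δx and momentum spread Δp are related by the uncertainty principle:
ΔxΔp ≥ ℏ/2

The minimum momentum spread is:
Δp_min = ℏ/(2Δx)
Δp_min = (1.055e-34 J·s) / (2 × 6.300e-09 m)
Δp_min = 8.370e-27 kg·m/s

A wave packet cannot have both a well-defined position and well-defined momentum.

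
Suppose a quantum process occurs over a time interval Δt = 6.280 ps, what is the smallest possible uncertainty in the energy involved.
52.405 μeV

Using the energy-time uncertainty principle:
ΔEΔt ≥ ℏ/2

The minimum uncertainty in energy is:
ΔE_min = ℏ/(2Δt)
ΔE_min = (1.055e-34 J·s) / (2 × 6.280e-12 s)
ΔE_min = 8.396e-24 J = 52.405 μeV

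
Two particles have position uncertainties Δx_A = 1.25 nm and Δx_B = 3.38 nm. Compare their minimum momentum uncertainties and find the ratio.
Particle A has the larger minimum momentum uncertainty, by a factor of 2.70.

For each particle, the minimum momentum uncertainty is Δp_min = ℏ/(2Δx):

Particle A: Δp_A = ℏ/(2×1.250e-09 m) = 4.218e-26 kg·m/s
Particle B: Δp_B = ℏ/(2×3.380e-09 m) = 1.560e-26 kg·m/s

Ratio: Δp_A/Δp_B = 2.70

Since Δp_min ∝ 1/Δx, the particle with smaller position uncertainty (A) has larger momentum uncertainty.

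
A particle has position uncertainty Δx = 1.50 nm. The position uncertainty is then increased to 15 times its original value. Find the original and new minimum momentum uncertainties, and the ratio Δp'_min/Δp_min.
Original Δp_min = 3.515 × 10^-26 kg·m/s; new Δp'_min = 2.343 × 10^-27 kg·m/s; ratio Δp'_min/Δp_min = 1/15.

From the uncertainty principle ΔxΔp ≥ ℏ/2, the minimum momentum uncertainty is Δp_min = ℏ/(2Δx).

Original (Δx = 1.50 nm = 1.500e-09 m):
Δp_min = (1.055e-34 J·s)/(2 × 1.500e-09 m) = 3.515e-26 kg·m/s

When Δx → 15Δx:
Δp'_min = ℏ/(2 × 15Δx) = (1/15) × ℏ/(2Δx) = (1/15) × Δp_min
Δp'_min = 1/15 × 3.515e-26 kg·m/s = 2.343e-27 kg·m/s

Since Δp_min ∝ 1/Δx, when Δx is increased to 15 times its original value, Δp_min decreases to 1/15 of its original value.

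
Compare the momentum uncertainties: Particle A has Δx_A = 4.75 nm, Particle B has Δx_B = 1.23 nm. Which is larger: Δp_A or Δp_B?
Particle B has the larger minimum momentum uncertainty, by a factor of 3.86.

For each particle, the minimum momentum uncertainty is Δp_min = ℏ/(2Δx):

Particle A: Δp_A = ℏ/(2×4.750e-09 m) = 1.110e-26 kg·m/s
Particle B: Δp_B = ℏ/(2×1.230e-09 m) = 4.287e-26 kg·m/s

Ratio: Δp_B/Δp_A = 3.86

Since Δp_min ∝ 1/Δx, the particle with smaller position uncertainty (B) has larger momentum uncertainty.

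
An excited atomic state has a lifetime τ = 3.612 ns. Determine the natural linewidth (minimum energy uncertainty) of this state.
91.115 neV

Using the energy-time uncertainty principle:
ΔEΔt ≥ ℏ/2

The lifetime τ represents the time uncertainty Δt.
The natural linewidth (minimum energy uncertainty) is:

ΔE = ℏ/(2τ)
ΔE = (1.055e-34 J·s) / (2 × 3.612e-09 s)
ΔE = 1.460e-26 J = 91.115 neV

This natural linewidth limits the precision of spectroscopic measurements.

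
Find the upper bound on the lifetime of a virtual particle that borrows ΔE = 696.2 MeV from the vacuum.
4.727 × 10^-25 s

Using the energy-time uncertainty principle:
ΔEΔt ≥ ℏ/2

For a virtual particle borrowing energy ΔE, the maximum lifetime is:
Δt_max = ℏ/(2ΔE)

Converting energy:
ΔE = 696.2 MeV = 1.115e-10 J

Δt_max = (1.055e-34 J·s) / (2 × 1.115e-10 J)
Δt_max = 4.727e-25 s = 4.727 × 10^-25 s

Virtual particles with higher borrowed energy exist for shorter times.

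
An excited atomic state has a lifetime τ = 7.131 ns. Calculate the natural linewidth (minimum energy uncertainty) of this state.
46.151 neV

Using the energy-time uncertainty principle:
ΔEΔt ≥ ℏ/2

The lifetime τ represents the time uncertainty Δt.
The natural linewidth (minimum energy uncertainty) is:

ΔE = ℏ/(2τ)
ΔE = (1.055e-34 J·s) / (2 × 7.131e-09 s)
ΔE = 7.394e-27 J = 46.151 neV

This natural linewidth limits the precision of spectroscopic measurements.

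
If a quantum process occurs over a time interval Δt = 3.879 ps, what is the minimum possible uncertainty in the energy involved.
84.843 μeV

Using the energy-time uncertainty principle:
ΔEΔt ≥ ℏ/2

The minimum uncertainty in energy is:
ΔE_min = ℏ/(2Δt)
ΔE_min = (1.055e-34 J·s) / (2 × 3.879e-12 s)
ΔE_min = 1.359e-23 J = 84.843 μeV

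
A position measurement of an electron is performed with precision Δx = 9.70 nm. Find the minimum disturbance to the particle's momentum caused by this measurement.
5.436 × 10^-27 kg·m/s

The uncertainty principle implies that measuring position disturbs momentum:
ΔxΔp ≥ ℏ/2

When we measure position with precision Δx, we necessarily introduce a momentum uncertainty:
Δp ≥ ℏ/(2Δx)
Δp_min = (1.055e-34 J·s) / (2 × 9.700e-09 m)
Δp_min = 5.436e-27 kg·m/s

The more precisely we measure position, the greater the momentum disturbance.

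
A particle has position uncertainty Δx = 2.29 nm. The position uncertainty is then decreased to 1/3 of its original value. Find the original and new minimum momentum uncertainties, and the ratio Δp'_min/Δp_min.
Original Δp_min = 2.303 × 10^-26 kg·m/s; new Δp'_min = 6.908 × 10^-26 kg·m/s; ratio Δp'_min/Δp_min = 3.

From the uncertainty principle ΔxΔp ≥ ℏ/2, the minimum momentum uncertainty is Δp_min = ℏ/(2Δx).

Original (Δx = 2.29 nm = 2.290e-09 m):
Δp_min = (1.055e-34 J·s)/(2 × 2.290e-09 m) = 2.303e-26 kg·m/s

When Δx → (1/3)Δx:
Δp'_min = ℏ/(2 × (1/3)Δx) = 3 × ℏ/(2Δx) = 3 × Δp_min
Δp'_min = 3 × 2.303e-26 kg·m/s = 6.908e-26 kg·m/s

Since Δp_min ∝ 1/Δx, when Δx is decreased to 1/3 of its original value, Δp_min increases to 3 times its original value.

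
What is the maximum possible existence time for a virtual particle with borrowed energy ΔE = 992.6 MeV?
3.316 × 10^-25 s

Using the energy-time uncertainty principle:
ΔEΔt ≥ ℏ/2

For a virtual particle borrowing energy ΔE, the maximum lifetime is:
Δt_max = ℏ/(2ΔE)

Converting energy:
ΔE = 992.6 MeV = 1.590e-10 J

Δt_max = (1.055e-34 J·s) / (2 × 1.590e-10 J)
Δt_max = 3.316e-25 s = 3.316 × 10^-25 s

Virtual particles with higher borrowed energy exist for shorter times.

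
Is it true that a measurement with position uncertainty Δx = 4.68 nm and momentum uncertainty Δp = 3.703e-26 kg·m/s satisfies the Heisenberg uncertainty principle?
Yes, it satisfies the uncertainty principle.

Calculate the product ΔxΔp:
ΔxΔp = (4.680e-09 m) × (3.703e-26 kg·m/s)
ΔxΔp = 1.733e-34 J·s

Compare to the minimum allowed value ℏ/2:
ℏ/2 = 5.273e-35 J·s

Since ΔxΔp = 1.733e-34 J·s ≥ 5.273e-35 J·s = ℏ/2,
the measurement satisfies the uncertainty principle.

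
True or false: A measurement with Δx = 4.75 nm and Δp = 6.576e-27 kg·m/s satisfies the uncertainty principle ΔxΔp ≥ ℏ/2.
No, it violates the uncertainty principle (impossible measurement).

Calculate the product ΔxΔp:
ΔxΔp = (4.750e-09 m) × (6.576e-27 kg·m/s)
ΔxΔp = 3.124e-35 J·s

Compare to the minimum allowed value ℏ/2:
ℏ/2 = 5.273e-35 J·s

Since ΔxΔp = 3.124e-35 J·s < 5.273e-35 J·s = ℏ/2,
the measurement violates the uncertainty principle.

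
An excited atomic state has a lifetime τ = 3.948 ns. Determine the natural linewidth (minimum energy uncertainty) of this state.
83.360 neV

Using the energy-time uncertainty principle:
ΔEΔt ≥ ℏ/2

The lifetime τ represents the time uncertainty Δt.
The natural linewidth (minimum energy uncertainty) is:

ΔE = ℏ/(2τ)
ΔE = (1.055e-34 J·s) / (2 × 3.948e-09 s)
ΔE = 1.336e-26 J = 83.360 neV

This natural linewidth limits the precision of spectroscopic measurements.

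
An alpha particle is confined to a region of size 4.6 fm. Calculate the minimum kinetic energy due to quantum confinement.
61.711 keV

Using the uncertainty principle:

1. Position uncertainty: Δx ≈ 4.600e-15 m
2. Minimum momentum uncertainty: Δp = ℏ/(2Δx) = 1.146e-20 kg·m/s
3. Minimum kinetic energy:
   KE = (Δp)²/(2m) = (1.146e-20)²/(2 × 6.645e-27 kg)
   KE = 9.887e-15 J = 61.711 keV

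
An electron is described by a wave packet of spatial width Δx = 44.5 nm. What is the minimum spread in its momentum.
1.185 × 10^-27 kg·m/s

For a wave packet, the spatial width Δx and momentum spread Δp are related by the uncertainty principle:
ΔxΔp ≥ ℏ/2

The minimum momentum spread is:
Δp_min = ℏ/(2Δx)
Δp_min = (1.055e-34 J·s) / (2 × 4.450e-08 m)
Δp_min = 1.185e-27 kg·m/s

A wave packet cannot have both a well-defined position and well-defined momentum.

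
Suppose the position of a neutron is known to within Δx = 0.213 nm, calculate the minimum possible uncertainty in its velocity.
147.799 m/s

Using the Heisenberg uncertainty principle and Δp = mΔv:
ΔxΔp ≥ ℏ/2
Δx(mΔv) ≥ ℏ/2

The minimum uncertainty in velocity is:
Δv_min = ℏ/(2mΔx)
Δv_min = (1.055e-34 J·s) / (2 × 1.675e-27 kg × 2.130e-10 m)
Δv_min = 1.478e+02 m/s = 147.799 m/s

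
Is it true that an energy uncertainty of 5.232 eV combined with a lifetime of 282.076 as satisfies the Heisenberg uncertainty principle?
Yes, it satisfies the uncertainty relation.

Calculate the product ΔEΔt:
ΔE = 5.232 eV = 8.383e-19 J
ΔEΔt = (8.383e-19 J) × (2.821e-16 s)
ΔEΔt = 2.365e-34 J·s

Compare to the minimum allowed value ℏ/2:
ℏ/2 = 5.273e-35 J·s

Since ΔEΔt = 2.365e-34 J·s ≥ 5.273e-35 J·s = ℏ/2,
this satisfies the uncertainty relation.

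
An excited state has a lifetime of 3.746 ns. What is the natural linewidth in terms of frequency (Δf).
21.243 MHz

Using the energy-time uncertainty principle and E = hf:
ΔEΔt ≥ ℏ/2
hΔf·Δt ≥ ℏ/2

The minimum frequency uncertainty is:
Δf = ℏ/(2hτ) = 1/(4πτ)
Δf = 1/(4π × 3.746e-09 s)
Δf = 2.124e+07 Hz = 21.243 MHz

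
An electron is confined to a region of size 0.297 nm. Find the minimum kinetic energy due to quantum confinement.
107.982 meV

Using the uncertainty principle:

1. Position uncertainty: Δx ≈ 2.970e-10 m
2. Minimum momentum uncertainty: Δp = ℏ/(2Δx) = 1.775e-25 kg·m/s
3. Minimum kinetic energy:
   KE = (Δp)²/(2m) = (1.775e-25)²/(2 × 9.109e-31 kg)
   KE = 1.730e-20 J = 107.982 meV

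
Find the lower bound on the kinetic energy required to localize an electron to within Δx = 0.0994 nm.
964.029 meV

Localizing a particle requires giving it sufficient momentum uncertainty:

1. From uncertainty principle: Δp ≥ ℏ/(2Δx)
   Δp_min = (1.055e-34 J·s) / (2 × 9.940e-11 m)
   Δp_min = 5.305e-25 kg·m/s

2. This momentum uncertainty corresponds to kinetic energy:
   KE ≈ (Δp)²/(2m) = (5.305e-25)²/(2 × 9.109e-31 kg)
   KE = 1.545e-19 J = 964.029 meV

Tighter localization requires more energy.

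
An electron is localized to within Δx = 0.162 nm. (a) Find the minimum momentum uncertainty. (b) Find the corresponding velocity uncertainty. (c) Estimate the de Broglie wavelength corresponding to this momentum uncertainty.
(a) Δp_min = 3.255 × 10^-25 kg·m/s
(b) Δv_min = 357.308 km/s
(c) λ_dB = 2.036 nm

Step-by-step:

(a) From the uncertainty principle:
Δp_min = ℏ/(2Δx) = (1.055e-34 J·s)/(2 × 1.620e-10 m) = 3.255e-25 kg·m/s

(b) The velocity uncertainty:
Δv = Δp/m = (3.255e-25 kg·m/s)/(9.109e-31 kg) = 3.573e+05 m/s = 357.308 km/s

(c) The de Broglie wavelength for this momentum:
λ = h/p = (6.626e-34 J·s)/(3.255e-25 kg·m/s) = 2.036e-09 m = 2.036 nm

Note: The de Broglie wavelength is comparable to the localization size, as expected from wave-particle duality.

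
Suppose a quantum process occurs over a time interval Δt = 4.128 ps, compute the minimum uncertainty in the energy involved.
79.725 μeV

Using the energy-time uncertainty principle:
ΔEΔt ≥ ℏ/2

The minimum uncertainty in energy is:
ΔE_min = ℏ/(2Δt)
ΔE_min = (1.055e-34 J·s) / (2 × 4.128e-12 s)
ΔE_min = 1.277e-23 J = 79.725 μeV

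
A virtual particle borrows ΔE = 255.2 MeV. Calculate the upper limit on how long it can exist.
1.290 ys

Using the energy-time uncertainty principle:
ΔEΔt ≥ ℏ/2

For a virtual particle borrowing energy ΔE, the maximum lifetime is:
Δt_max = ℏ/(2ΔE)

Converting energy:
ΔE = 255.2 MeV = 4.089e-11 J

Δt_max = (1.055e-34 J·s) / (2 × 4.089e-11 J)
Δt_max = 1.290e-24 s = 1.290 ys

Virtual particles with higher borrowed energy exist for shorter times.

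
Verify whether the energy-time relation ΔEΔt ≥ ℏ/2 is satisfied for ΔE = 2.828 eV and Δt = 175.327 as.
Yes, it satisfies the uncertainty relation.

Calculate the product ΔEΔt:
ΔE = 2.828 eV = 4.531e-19 J
ΔEΔt = (4.531e-19 J) × (1.753e-16 s)
ΔEΔt = 7.944e-35 J·s

Compare to the minimum allowed value ℏ/2:
ℏ/2 = 5.273e-35 J·s

Since ΔEΔt = 7.944e-35 J·s ≥ 5.273e-35 J·s = ℏ/2,
this satisfies the uncertainty relation.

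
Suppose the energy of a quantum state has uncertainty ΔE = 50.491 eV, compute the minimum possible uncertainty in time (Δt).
6.518 as

Using the energy-time uncertainty principle:
ΔEΔt ≥ ℏ/2

The minimum uncertainty in time is:
Δt_min = ℏ/(2ΔE)
Δt_min = (1.055e-34 J·s) / (2 × 8.090e-18 J)
Δt_min = 6.518e-18 s = 6.518 as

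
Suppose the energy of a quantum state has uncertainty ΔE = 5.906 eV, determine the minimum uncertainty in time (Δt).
55.724 as

Using the energy-time uncertainty principle:
ΔEΔt ≥ ℏ/2

The minimum uncertainty in time is:
Δt_min = ℏ/(2ΔE)
Δt_min = (1.055e-34 J·s) / (2 × 9.462e-19 J)
Δt_min = 5.572e-17 s = 55.724 as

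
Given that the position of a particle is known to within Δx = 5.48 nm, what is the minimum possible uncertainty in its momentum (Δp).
9.622 × 10^-27 kg·m/s

Using the Heisenberg uncertainty principle:
ΔxΔp ≥ ℏ/2

The minimum uncertainty in momentum is:
Δp_min = ℏ/(2Δx)
Δp_min = (1.055e-34 J·s) / (2 × 5.480e-09 m)
Δp_min = 9.622e-27 kg·m/s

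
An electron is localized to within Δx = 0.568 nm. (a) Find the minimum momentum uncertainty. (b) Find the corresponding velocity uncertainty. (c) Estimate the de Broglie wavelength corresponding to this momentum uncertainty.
(a) Δp_min = 9.283 × 10^-26 kg·m/s
(b) Δv_min = 101.908 km/s
(c) λ_dB = 7.138 nm

Step-by-step:

(a) From the uncertainty principle:
Δp_min = ℏ/(2Δx) = (1.055e-34 J·s)/(2 × 5.680e-10 m) = 9.283e-26 kg·m/s

(b) The velocity uncertainty:
Δv = Δp/m = (9.283e-26 kg·m/s)/(9.109e-31 kg) = 1.019e+05 m/s = 101.908 km/s

(c) The de Broglie wavelength for this momentum:
λ = h/p = (6.626e-34 J·s)/(9.283e-26 kg·m/s) = 7.138e-09 m = 7.138 nm

Note: The de Broglie wavelength is comparable to the localization size, as expected from wave-particle duality.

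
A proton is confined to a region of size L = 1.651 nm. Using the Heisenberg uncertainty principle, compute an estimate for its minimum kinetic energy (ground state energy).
1.903 μeV

Using the uncertainty principle to estimate ground state energy:

1. The position uncertainty is approximately the confinement size:
   Δx ≈ L = 1.651e-09 m

2. From ΔxΔp ≥ ℏ/2, the minimum momentum uncertainty is:
   Δp ≈ ℏ/(2L) = 3.194e-26 kg·m/s

3. The kinetic energy is approximately:
   KE ≈ (Δp)²/(2m) = (3.194e-26)²/(2 × 1.673e-27 kg)
   KE ≈ 3.049e-25 J = 1.903 μeV

This is an order-of-magnitude estimate of the ground state energy.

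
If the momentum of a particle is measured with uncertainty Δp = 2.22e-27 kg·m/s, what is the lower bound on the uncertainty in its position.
23.752 nm

Using the Heisenberg uncertainty principle:
ΔxΔp ≥ ℏ/2

The minimum uncertainty in position is:
Δx_min = ℏ/(2Δp)
Δx_min = (1.055e-34 J·s) / (2 × 2.220e-27 kg·m/s)
Δx_min = 2.375e-08 m = 23.752 nm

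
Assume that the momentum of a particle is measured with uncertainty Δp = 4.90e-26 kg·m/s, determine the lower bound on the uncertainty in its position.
1.076 nm

Using the Heisenberg uncertainty principle:
ΔxΔp ≥ ℏ/2

The minimum uncertainty in position is:
Δx_min = ℏ/(2Δp)
Δx_min = (1.055e-34 J·s) / (2 × 4.900e-26 kg·m/s)
Δx_min = 1.076e-09 m = 1.076 nm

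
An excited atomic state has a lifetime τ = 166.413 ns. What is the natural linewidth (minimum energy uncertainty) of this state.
1.978 neV

Using the energy-time uncertainty principle:
ΔEΔt ≥ ℏ/2

The lifetime τ represents the time uncertainty Δt.
The natural linewidth (minimum energy uncertainty) is:

ΔE = ℏ/(2τ)
ΔE = (1.055e-34 J·s) / (2 × 1.664e-07 s)
ΔE = 3.169e-28 J = 1.978 neV

This natural linewidth limits the precision of spectroscopic measurements.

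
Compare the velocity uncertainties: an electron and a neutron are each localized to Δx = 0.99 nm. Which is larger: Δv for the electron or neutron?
The electron has the larger minimum velocity uncertainty, by a ratio of 1838.7.

For both particles, Δp_min = ℏ/(2Δx) = 5.326e-26 kg·m/s (same for both).

The velocity uncertainty is Δv = Δp/m:
- electron: Δv = 5.326e-26 / 9.109e-31 = 5.847e+04 m/s = 58.469 km/s
- neutron: Δv = 5.326e-26 / 1.675e-27 = 3.180e+01 m/s = 31.799 m/s

Ratio: 5.847e+04 / 3.180e+01 = 1838.7

The lighter particle has larger velocity uncertainty because Δv ∝ 1/m.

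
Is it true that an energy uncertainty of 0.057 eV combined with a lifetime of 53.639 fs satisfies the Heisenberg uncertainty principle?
Yes, it satisfies the uncertainty relation.

Calculate the product ΔEΔt:
ΔE = 0.057 eV = 9.132e-21 J
ΔEΔt = (9.132e-21 J) × (5.364e-14 s)
ΔEΔt = 4.899e-34 J·s

Compare to the minimum allowed value ℏ/2:
ℏ/2 = 5.273e-35 J·s

Since ΔEΔt = 4.899e-34 J·s ≥ 5.273e-35 J·s = ℏ/2,
this satisfies the uncertainty relation.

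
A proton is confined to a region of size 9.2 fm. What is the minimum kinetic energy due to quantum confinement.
61.288 keV

Using the uncertainty principle:

1. Position uncertainty: Δx ≈ 9.200e-15 m
2. Minimum momentum uncertainty: Δp = ℏ/(2Δx) = 5.731e-21 kg·m/s
3. Minimum kinetic energy:
   KE = (Δp)²/(2m) = (5.731e-21)²/(2 × 1.673e-27 kg)
   KE = 9.819e-15 J = 61.288 keV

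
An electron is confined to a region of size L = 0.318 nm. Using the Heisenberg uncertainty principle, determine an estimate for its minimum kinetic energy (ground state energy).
94.191 meV

Using the uncertainty principle to estimate ground state energy:

1. The position uncertainty is approximately the confinement size:
   Δx ≈ L = 3.180e-10 m

2. From ΔxΔp ≥ ℏ/2, the minimum momentum uncertainty is:
   Δp ≈ ℏ/(2L) = 1.658e-25 kg·m/s

3. The kinetic energy is approximately:
   KE ≈ (Δp)²/(2m) = (1.658e-25)²/(2 × 9.109e-31 kg)
   KE ≈ 1.509e-20 J = 94.191 meV

This is an order-of-magnitude estimate of the ground state energy.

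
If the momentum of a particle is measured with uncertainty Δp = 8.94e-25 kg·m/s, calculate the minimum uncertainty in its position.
58.981 pm

Using the Heisenberg uncertainty principle:
ΔxΔp ≥ ℏ/2

The minimum uncertainty in position is:
Δx_min = ℏ/(2Δp)
Δx_min = (1.055e-34 J·s) / (2 × 8.940e-25 kg·m/s)
Δx_min = 5.898e-11 m = 58.981 pm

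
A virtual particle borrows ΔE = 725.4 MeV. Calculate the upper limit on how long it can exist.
4.537 × 10^-25 s

Using the energy-time uncertainty principle:
ΔEΔt ≥ ℏ/2

For a virtual particle borrowing energy ΔE, the maximum lifetime is:
Δt_max = ℏ/(2ΔE)

Converting energy:
ΔE = 725.4 MeV = 1.162e-10 J

Δt_max = (1.055e-34 J·s) / (2 × 1.162e-10 J)
Δt_max = 4.537e-25 s = 4.537 × 10^-25 s

Virtual particles with higher borrowed energy exist for shorter times.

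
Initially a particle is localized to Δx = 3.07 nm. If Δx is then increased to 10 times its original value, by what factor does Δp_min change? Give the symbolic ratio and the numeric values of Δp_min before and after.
Original Δp_min = 1.718 × 10^-26 kg·m/s; new Δp'_min = 1.718 × 10^-27 kg·m/s; ratio Δp'_min/Δp_min = 1/10.

From the uncertainty principle ΔxΔp ≥ ℏ/2, the minimum momentum uncertainty is Δp_min = ℏ/(2Δx).

Original (Δx = 3.07 nm = 3.070e-09 m):
Δp_min = (1.055e-34 J·s)/(2 × 3.070e-09 m) = 1.718e-26 kg·m/s

When Δx → 10Δx:
Δp'_min = ℏ/(2 × 10Δx) = (1/10) × ℏ/(2Δx) = (1/10) × Δp_min
Δp'_min = 1/10 × 1.718e-26 kg·m/s = 1.718e-27 kg·m/s

Since Δp_min ∝ 1/Δx, when Δx is increased to 10 times its original value, Δp_min decreases to 1/10 of its original value.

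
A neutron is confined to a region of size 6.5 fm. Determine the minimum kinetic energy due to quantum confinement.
122.611 keV

Using the uncertainty principle:

1. Position uncertainty: Δx ≈ 6.500e-15 m
2. Minimum momentum uncertainty: Δp = ℏ/(2Δx) = 8.112e-21 kg·m/s
3. Minimum kinetic energy:
   KE = (Δp)²/(2m) = (8.112e-21)²/(2 × 1.675e-27 kg)
   KE = 1.964e-14 J = 122.611 keV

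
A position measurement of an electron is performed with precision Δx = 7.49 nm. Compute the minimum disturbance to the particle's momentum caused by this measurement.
7.040 × 10^-27 kg·m/s

The uncertainty principle implies that measuring position disturbs momentum:
ΔxΔp ≥ ℏ/2

When we measure position with precision Δx, we necessarily introduce a momentum uncertainty:
Δp ≥ ℏ/(2Δx)
Δp_min = (1.055e-34 J·s) / (2 × 7.490e-09 m)
Δp_min = 7.040e-27 kg·m/s

The more precisely we measure position, the greater the momentum disturbance.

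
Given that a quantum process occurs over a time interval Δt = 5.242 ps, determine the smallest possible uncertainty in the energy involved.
62.783 μeV

Using the energy-time uncertainty principle:
ΔEΔt ≥ ℏ/2

The minimum uncertainty in energy is:
ΔE_min = ℏ/(2Δt)
ΔE_min = (1.055e-34 J·s) / (2 × 5.242e-12 s)
ΔE_min = 1.006e-23 J = 62.783 μeV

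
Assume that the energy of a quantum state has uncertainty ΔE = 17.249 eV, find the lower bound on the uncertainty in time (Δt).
19.080 as

Using the energy-time uncertainty principle:
ΔEΔt ≥ ℏ/2

The minimum uncertainty in time is:
Δt_min = ℏ/(2ΔE)
Δt_min = (1.055e-34 J·s) / (2 × 2.764e-18 J)
Δt_min = 1.908e-17 s = 19.080 as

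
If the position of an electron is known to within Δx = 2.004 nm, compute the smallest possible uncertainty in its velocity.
28.884 km/s

Using the Heisenberg uncertainty principle and Δp = mΔv:
ΔxΔp ≥ ℏ/2
Δx(mΔv) ≥ ℏ/2

The minimum uncertainty in velocity is:
Δv_min = ℏ/(2mΔx)
Δv_min = (1.055e-34 J·s) / (2 × 9.109e-31 kg × 2.004e-09 m)
Δv_min = 2.888e+04 m/s = 28.884 km/s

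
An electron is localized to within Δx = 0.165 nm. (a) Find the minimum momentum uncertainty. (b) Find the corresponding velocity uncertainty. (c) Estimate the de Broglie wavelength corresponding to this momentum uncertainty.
(a) Δp_min = 3.196 × 10^-25 kg·m/s
(b) Δv_min = 350.811 km/s
(c) λ_dB = 2.073 nm

Step-by-step:

(a) From the uncertainty principle:
Δp_min = ℏ/(2Δx) = (1.055e-34 J·s)/(2 × 1.650e-10 m) = 3.196e-25 kg·m/s

(b) The velocity uncertainty:
Δv = Δp/m = (3.196e-25 kg·m/s)/(9.109e-31 kg) = 3.508e+05 m/s = 350.811 km/s

(c) The de Broglie wavelength for this momentum:
λ = h/p = (6.626e-34 J·s)/(3.196e-25 kg·m/s) = 2.073e-09 m = 2.073 nm

Note: The de Broglie wavelength is comparable to the localization size, as expected from wave-particle duality.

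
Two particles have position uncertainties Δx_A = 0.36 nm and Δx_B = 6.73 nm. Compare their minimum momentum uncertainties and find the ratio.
Particle A has the larger minimum momentum uncertainty, by a factor of 18.69.

For each particle, the minimum momentum uncertainty is Δp_min = ℏ/(2Δx):

Particle A: Δp_A = ℏ/(2×3.600e-10 m) = 1.465e-25 kg·m/s
Particle B: Δp_B = ℏ/(2×6.730e-09 m) = 7.835e-27 kg·m/s

Ratio: Δp_A/Δp_B = 18.69

Since Δp_min ∝ 1/Δx, the particle with smaller position uncertainty (A) has larger momentum uncertainty.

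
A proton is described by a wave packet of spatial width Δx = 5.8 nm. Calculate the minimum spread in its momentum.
9.091 × 10^-27 kg·m/s

For a wave packet, the spatial width Δx and momentum spread Δp are related by the uncertainty principle:
ΔxΔp ≥ ℏ/2

The minimum momentum spread is:
Δp_min = ℏ/(2Δx)
Δp_min = (1.055e-34 J·s) / (2 × 5.800e-09 m)
Δp_min = 9.091e-27 kg·m/s

A wave packet cannot have both a well-defined position and well-defined momentum.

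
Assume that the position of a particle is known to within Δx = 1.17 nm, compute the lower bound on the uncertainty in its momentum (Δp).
4.507 × 10^-26 kg·m/s

Using the Heisenberg uncertainty principle:
ΔxΔp ≥ ℏ/2

The minimum uncertainty in momentum is:
Δp_min = ℏ/(2Δx)
Δp_min = (1.055e-34 J·s) / (2 × 1.170e-09 m)
Δp_min = 4.507e-26 kg·m/s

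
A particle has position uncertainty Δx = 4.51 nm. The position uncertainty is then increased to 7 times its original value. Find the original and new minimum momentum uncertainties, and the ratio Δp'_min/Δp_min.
Original Δp_min = 1.169 × 10^-26 kg·m/s; new Δp'_min = 1.670 × 10^-27 kg·m/s; ratio Δp'_min/Δp_min = 1/7.

From the uncertainty principle ΔxΔp ≥ ℏ/2, the minimum momentum uncertainty is Δp_min = ℏ/(2Δx).

Original (Δx = 4.51 nm = 4.510e-09 m):
Δp_min = (1.055e-34 J·s)/(2 × 4.510e-09 m) = 1.169e-26 kg·m/s

When Δx → 7Δx:
Δp'_min = ℏ/(2 × 7Δx) = (1/7) × ℏ/(2Δx) = (1/7) × Δp_min
Δp'_min = 1/7 × 1.169e-26 kg·m/s = 1.670e-27 kg·m/s

Since Δp_min ∝ 1/Δx, when Δx is increased to 7 times its original value, Δp_min decreases to 1/7 of its original value.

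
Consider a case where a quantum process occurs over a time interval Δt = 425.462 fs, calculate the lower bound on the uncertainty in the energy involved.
773.526 μeV

Using the energy-time uncertainty principle:
ΔEΔt ≥ ℏ/2

The minimum uncertainty in energy is:
ΔE_min = ℏ/(2Δt)
ΔE_min = (1.055e-34 J·s) / (2 × 4.255e-13 s)
ΔE_min = 1.239e-22 J = 773.526 μeV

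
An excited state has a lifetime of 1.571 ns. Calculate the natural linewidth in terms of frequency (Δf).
50.654 MHz

Using the energy-time uncertainty principle and E = hf:
ΔEΔt ≥ ℏ/2
hΔf·Δt ≥ ℏ/2

The minimum frequency uncertainty is:
Δf = ℏ/(2hτ) = 1/(4πτ)
Δf = 1/(4π × 1.571e-09 s)
Δf = 5.065e+07 Hz = 50.654 MHz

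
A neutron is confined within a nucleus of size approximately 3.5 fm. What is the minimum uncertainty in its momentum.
1.507 × 10^-20 kg·m/s

Using the Heisenberg uncertainty principle:
ΔxΔp ≥ ℏ/2

With Δx ≈ L = 3.500e-15 m (the confinement size):
Δp_min = ℏ/(2Δx)
Δp_min = (1.055e-34 J·s) / (2 × 3.500e-15 m)
Δp_min = 1.507e-20 kg·m/s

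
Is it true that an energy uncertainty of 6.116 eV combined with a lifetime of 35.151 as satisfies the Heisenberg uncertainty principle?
No, it violates the uncertainty relation.

Calculate the product ΔEΔt:
ΔE = 6.116 eV = 9.799e-19 J
ΔEΔt = (9.799e-19 J) × (3.515e-17 s)
ΔEΔt = 3.444e-35 J·s

Compare to the minimum allowed value ℏ/2:
ℏ/2 = 5.273e-35 J·s

Since ΔEΔt = 3.444e-35 J·s < 5.273e-35 J·s = ℏ/2,
this violates the uncertainty relation.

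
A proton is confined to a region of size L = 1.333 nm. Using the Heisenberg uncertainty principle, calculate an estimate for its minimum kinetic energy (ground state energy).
2.919 μeV

Using the uncertainty principle to estimate ground state energy:

1. The position uncertainty is approximately the confinement size:
   Δx ≈ L = 1.333e-09 m

2. From ΔxΔp ≥ ℏ/2, the minimum momentum uncertainty is:
   Δp ≈ ℏ/(2L) = 3.956e-26 kg·m/s

3. The kinetic energy is approximately:
   KE ≈ (Δp)²/(2m) = (3.956e-26)²/(2 × 1.673e-27 kg)
   KE ≈ 4.677e-25 J = 2.919 μeV

This is an order-of-magnitude estimate of the ground state energy.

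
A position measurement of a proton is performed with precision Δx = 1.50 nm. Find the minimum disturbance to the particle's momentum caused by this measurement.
3.515 × 10^-26 kg·m/s

The uncertainty principle implies that measuring position disturbs momentum:
ΔxΔp ≥ ℏ/2

When we measure position with precision Δx, we necessarily introduce a momentum uncertainty:
Δp ≥ ℏ/(2Δx)
Δp_min = (1.055e-34 J·s) / (2 × 1.500e-09 m)
Δp_min = 3.515e-26 kg·m/s

The more precisely we measure position, the greater the momentum disturbance.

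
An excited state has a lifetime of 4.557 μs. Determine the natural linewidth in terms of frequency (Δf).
17.463 kHz

Using the energy-time uncertainty principle and E = hf:
ΔEΔt ≥ ℏ/2
hΔf·Δt ≥ ℏ/2

The minimum frequency uncertainty is:
Δf = ℏ/(2hτ) = 1/(4πτ)
Δf = 1/(4π × 4.557e-06 s)
Δf = 1.746e+04 Hz = 17.463 kHz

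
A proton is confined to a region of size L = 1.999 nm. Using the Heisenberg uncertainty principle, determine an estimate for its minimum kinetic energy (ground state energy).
1.298 μeV

Using the uncertainty principle to estimate ground state energy:

1. The position uncertainty is approximately the confinement size:
   Δx ≈ L = 1.999e-09 m

2. From ΔxΔp ≥ ℏ/2, the minimum momentum uncertainty is:
   Δp ≈ ℏ/(2L) = 2.638e-26 kg·m/s

3. The kinetic energy is approximately:
   KE ≈ (Δp)²/(2m) = (2.638e-26)²/(2 × 1.673e-27 kg)
   KE ≈ 2.080e-25 J = 1.298 μeV

This is an order-of-magnitude estimate of the ground state energy.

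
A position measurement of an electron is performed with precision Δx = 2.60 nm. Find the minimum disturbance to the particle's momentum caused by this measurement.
2.028 × 10^-26 kg·m/s

The uncertainty principle implies that measuring position disturbs momentum:
ΔxΔp ≥ ℏ/2

When we measure position with precision Δx, we necessarily introduce a momentum uncertainty:
Δp ≥ ℏ/(2Δx)
Δp_min = (1.055e-34 J·s) / (2 × 2.600e-09 m)
Δp_min = 2.028e-26 kg·m/s

The more precisely we measure position, the greater the momentum disturbance.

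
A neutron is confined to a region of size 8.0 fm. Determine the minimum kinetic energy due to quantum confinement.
80.942 keV

Using the uncertainty principle:

1. Position uncertainty: Δx ≈ 8.000e-15 m
2. Minimum momentum uncertainty: Δp = ℏ/(2Δx) = 6.591e-21 kg·m/s
3. Minimum kinetic energy:
   KE = (Δp)²/(2m) = (6.591e-21)²/(2 × 1.675e-27 kg)
   KE = 1.297e-14 J = 80.942 keV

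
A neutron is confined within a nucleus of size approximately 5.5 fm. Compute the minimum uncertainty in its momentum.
9.587 × 10^-21 kg·m/s

Using the Heisenberg uncertainty principle:
ΔxΔp ≥ ℏ/2

With Δx ≈ L = 5.500e-15 m (the confinement size):
Δp_min = ℏ/(2Δx)
Δp_min = (1.055e-34 J·s) / (2 × 5.500e-15 m)
Δp_min = 9.587e-21 kg·m/s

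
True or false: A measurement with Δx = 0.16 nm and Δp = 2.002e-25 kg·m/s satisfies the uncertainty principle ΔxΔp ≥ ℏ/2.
No, it violates the uncertainty principle (impossible measurement).

Calculate the product ΔxΔp:
ΔxΔp = (1.600e-10 m) × (2.002e-25 kg·m/s)
ΔxΔp = 3.203e-35 J·s

Compare to the minimum allowed value ℏ/2:
ℏ/2 = 5.273e-35 J·s

Since ΔxΔp = 3.203e-35 J·s < 5.273e-35 J·s = ℏ/2,
the measurement violates the uncertainty principle.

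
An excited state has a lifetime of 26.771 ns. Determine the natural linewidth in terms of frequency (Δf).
2.973 MHz

Using the energy-time uncertainty principle and E = hf:
ΔEΔt ≥ ℏ/2
hΔf·Δt ≥ ℏ/2

The minimum frequency uncertainty is:
Δf = ℏ/(2hτ) = 1/(4πτ)
Δf = 1/(4π × 2.677e-08 s)
Δf = 2.973e+06 Hz = 2.973 MHz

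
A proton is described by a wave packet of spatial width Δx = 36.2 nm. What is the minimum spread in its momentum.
1.457 × 10^-27 kg·m/s

For a wave packet, the spatial width Δx and momentum spread Δp are related by the uncertainty principle:
ΔxΔp ≥ ℏ/2

The minimum momentum spread is:
Δp_min = ℏ/(2Δx)
Δp_min = (1.055e-34 J·s) / (2 × 3.620e-08 m)
Δp_min = 1.457e-27 kg·m/s

A wave packet cannot have both a well-defined position and well-defined momentum.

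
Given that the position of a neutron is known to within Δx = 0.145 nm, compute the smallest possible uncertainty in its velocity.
217.111 m/s

Using the Heisenberg uncertainty principle and Δp = mΔv:
ΔxΔp ≥ ℏ/2
Δx(mΔv) ≥ ℏ/2

The minimum uncertainty in velocity is:
Δv_min = ℏ/(2mΔx)
Δv_min = (1.055e-34 J·s) / (2 × 1.675e-27 kg × 1.450e-10 m)
Δv_min = 2.171e+02 m/s = 217.111 m/s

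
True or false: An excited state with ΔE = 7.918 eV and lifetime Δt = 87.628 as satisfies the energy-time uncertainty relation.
Yes, it satisfies the uncertainty relation.

Calculate the product ΔEΔt:
ΔE = 7.918 eV = 1.269e-18 J
ΔEΔt = (1.269e-18 J) × (8.763e-17 s)
ΔEΔt = 1.112e-34 J·s

Compare to the minimum allowed value ℏ/2:
ℏ/2 = 5.273e-35 J·s

Since ΔEΔt = 1.112e-34 J·s ≥ 5.273e-35 J·s = ℏ/2,
this satisfies the uncertainty relation.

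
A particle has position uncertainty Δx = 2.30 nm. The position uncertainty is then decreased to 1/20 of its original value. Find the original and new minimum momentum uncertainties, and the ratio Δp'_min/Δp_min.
Original Δp_min = 2.293 × 10^-26 kg·m/s; new Δp'_min = 4.585 × 10^-25 kg·m/s; ratio Δp'_min/Δp_min = 20.

From the uncertainty principle ΔxΔp ≥ ℏ/2, the minimum momentum uncertainty is Δp_min = ℏ/(2Δx).

Original (Δx = 2.30 nm = 2.300e-09 m):
Δp_min = (1.055e-34 J·s)/(2 × 2.300e-09 m) = 2.293e-26 kg·m/s

When Δx → (1/20)Δx:
Δp'_min = ℏ/(2 × (1/20)Δx) = 20 × ℏ/(2Δx) = 20 × Δp_min
Δp'_min = 20 × 2.293e-26 kg·m/s = 4.585e-25 kg·m/s

Since Δp_min ∝ 1/Δx, when Δx is decreased to 1/20 of its original value, Δp_min increases to 20 times its original value.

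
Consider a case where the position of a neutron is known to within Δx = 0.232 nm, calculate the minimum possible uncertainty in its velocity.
135.694 m/s

Using the Heisenberg uncertainty principle and Δp = mΔv:
ΔxΔp ≥ ℏ/2
Δx(mΔv) ≥ ℏ/2

The minimum uncertainty in velocity is:
Δv_min = ℏ/(2mΔx)
Δv_min = (1.055e-34 J·s) / (2 × 1.675e-27 kg × 2.320e-10 m)
Δv_min = 1.357e+02 m/s = 135.694 m/s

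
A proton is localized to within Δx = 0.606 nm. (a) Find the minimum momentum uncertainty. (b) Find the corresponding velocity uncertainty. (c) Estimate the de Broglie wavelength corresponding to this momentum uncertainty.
(a) Δp_min = 8.701 × 10^-26 kg·m/s
(b) Δv_min = 52.021 m/s
(c) λ_dB = 7.615 nm

Step-by-step:

(a) From the uncertainty principle:
Δp_min = ℏ/(2Δx) = (1.055e-34 J·s)/(2 × 6.060e-10 m) = 8.701e-26 kg·m/s

(b) The velocity uncertainty:
Δv = Δp/m = (8.701e-26 kg·m/s)/(1.673e-27 kg) = 5.202e+01 m/s = 52.021 m/s

(c) The de Broglie wavelength for this momentum:
λ = h/p = (6.626e-34 J·s)/(8.701e-26 kg·m/s) = 7.615e-09 m = 7.615 nm

Note: The de Broglie wavelength is comparable to the localization size, as expected from wave-particle duality.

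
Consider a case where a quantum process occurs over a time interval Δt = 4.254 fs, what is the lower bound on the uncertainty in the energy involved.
77.364 meV

Using the energy-time uncertainty principle:
ΔEΔt ≥ ℏ/2

The minimum uncertainty in energy is:
ΔE_min = ℏ/(2Δt)
ΔE_min = (1.055e-34 J·s) / (2 × 4.254e-15 s)
ΔE_min = 1.240e-20 J = 77.364 meV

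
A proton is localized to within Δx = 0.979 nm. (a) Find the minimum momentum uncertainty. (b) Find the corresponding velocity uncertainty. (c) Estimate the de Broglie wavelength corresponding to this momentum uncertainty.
(a) Δp_min = 5.386 × 10^-26 kg·m/s
(b) Δv_min = 32.201 m/s
(c) λ_dB = 12.302 nm

Step-by-step:

(a) From the uncertainty principle:
Δp_min = ℏ/(2Δx) = (1.055e-34 J·s)/(2 × 9.790e-10 m) = 5.386e-26 kg·m/s

(b) The velocity uncertainty:
Δv = Δp/m = (5.386e-26 kg·m/s)/(1.673e-27 kg) = 3.220e+01 m/s = 32.201 m/s

(c) The de Broglie wavelength for this momentum:
λ = h/p = (6.626e-34 J·s)/(5.386e-26 kg·m/s) = 1.230e-08 m = 12.302 nm

Note: The de Broglie wavelength is comparable to the localization size, as expected from wave-particle duality.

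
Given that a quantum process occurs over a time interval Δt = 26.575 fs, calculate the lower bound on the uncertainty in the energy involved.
12.384 meV

Using the energy-time uncertainty principle:
ΔEΔt ≥ ℏ/2

The minimum uncertainty in energy is:
ΔE_min = ℏ/(2Δt)
ΔE_min = (1.055e-34 J·s) / (2 × 2.657e-14 s)
ΔE_min = 1.984e-21 J = 12.384 meV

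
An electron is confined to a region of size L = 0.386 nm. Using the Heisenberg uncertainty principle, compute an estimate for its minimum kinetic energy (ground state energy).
63.928 meV

Using the uncertainty principle to estimate ground state energy:

1. The position uncertainty is approximately the confinement size:
   Δx ≈ L = 3.860e-10 m

2. From ΔxΔp ≥ ℏ/2, the minimum momentum uncertainty is:
   Δp ≈ ℏ/(2L) = 1.366e-25 kg·m/s

3. The kinetic energy is approximately:
   KE ≈ (Δp)²/(2m) = (1.366e-25)²/(2 × 9.109e-31 kg)
   KE ≈ 1.024e-20 J = 63.928 meV

This is an order-of-magnitude estimate of the ground state energy.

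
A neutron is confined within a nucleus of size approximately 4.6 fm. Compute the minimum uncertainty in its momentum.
1.146 × 10^-20 kg·m/s

Using the Heisenberg uncertainty principle:
ΔxΔp ≥ ℏ/2

With Δx ≈ L = 4.600e-15 m (the confinement size):
Δp_min = ℏ/(2Δx)
Δp_min = (1.055e-34 J·s) / (2 × 4.600e-15 m)
Δp_min = 1.146e-20 kg·m/s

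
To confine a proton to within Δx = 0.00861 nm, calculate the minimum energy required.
69.976 meV

Localizing a particle requires giving it sufficient momentum uncertainty:

1. From uncertainty principle: Δp ≥ ℏ/(2Δx)
   Δp_min = (1.055e-34 J·s) / (2 × 8.610e-12 m)
   Δp_min = 6.124e-24 kg·m/s

2. This momentum uncertainty corresponds to kinetic energy:
   KE ≈ (Δp)²/(2m) = (6.124e-24)²/(2 × 1.673e-27 kg)
   KE = 1.121e-20 J = 69.976 meV

Tighter localization requires more energy.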